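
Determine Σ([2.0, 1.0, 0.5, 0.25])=2.0 + 1.0 + 0.5 + 0.25
= 3.75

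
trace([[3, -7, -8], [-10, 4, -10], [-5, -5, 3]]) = diagonal: 3 + 4 + 3
= 10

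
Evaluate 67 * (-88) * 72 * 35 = -14857920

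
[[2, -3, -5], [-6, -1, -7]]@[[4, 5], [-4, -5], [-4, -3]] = [[40, 40], [8, -4]]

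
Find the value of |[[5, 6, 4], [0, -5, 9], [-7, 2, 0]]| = -608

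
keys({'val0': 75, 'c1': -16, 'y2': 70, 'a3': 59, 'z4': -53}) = ['val0', 'c1', 'y2', 'a3', 'z4']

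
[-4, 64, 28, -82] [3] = -82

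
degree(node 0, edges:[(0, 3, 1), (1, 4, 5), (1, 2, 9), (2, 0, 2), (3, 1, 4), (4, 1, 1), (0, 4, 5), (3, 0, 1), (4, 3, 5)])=incident: (0,3), (2,0), (0,4), (3,0)
= 4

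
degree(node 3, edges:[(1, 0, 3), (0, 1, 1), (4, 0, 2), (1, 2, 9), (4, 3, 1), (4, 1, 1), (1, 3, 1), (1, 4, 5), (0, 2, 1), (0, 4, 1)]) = 2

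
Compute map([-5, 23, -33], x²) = (-5)²=25, (23)²=529, (-33)²=1089
= [25, 529, 1089]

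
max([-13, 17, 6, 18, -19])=18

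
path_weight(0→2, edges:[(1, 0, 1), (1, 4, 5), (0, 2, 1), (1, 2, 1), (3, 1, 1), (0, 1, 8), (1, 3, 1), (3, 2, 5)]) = 1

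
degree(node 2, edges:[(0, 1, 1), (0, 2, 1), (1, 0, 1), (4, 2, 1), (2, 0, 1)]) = 3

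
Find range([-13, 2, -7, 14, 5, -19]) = 33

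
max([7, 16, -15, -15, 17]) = 17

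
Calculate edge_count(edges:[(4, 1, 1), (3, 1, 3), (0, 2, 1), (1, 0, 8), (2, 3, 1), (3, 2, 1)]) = 6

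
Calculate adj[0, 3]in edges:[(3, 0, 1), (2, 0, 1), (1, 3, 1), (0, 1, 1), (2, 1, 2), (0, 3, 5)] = 5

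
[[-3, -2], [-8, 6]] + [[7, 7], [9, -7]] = [[4, 5], [1, -1]]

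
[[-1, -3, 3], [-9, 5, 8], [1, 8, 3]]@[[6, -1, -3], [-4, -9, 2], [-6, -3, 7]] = C[0][0] = (-1)*(6) + (-3)*(-4) + (3)*(-6) = -12
C[0][1] = (-1)*(-1) + (-3)*(-9) + (3)*(-3) = 19
C[0][2] = (-1)*(-3) + (-3)*(2) + (3)*(7) = 18
C[1][0] = (-9)*(6) + (5)*(-4) + (8)*(-6) = -122
C[1][1] = (-9)*(-1) + (5)*(-9) + (8)*(-3) = -60
C[1][2] = (-9)*(-3) + (5)*(2) + (8)*(7) = 93
... (3 more cells)
= [[-12, 19, 18], [-122, -60, 93], [-44, -82, 34]]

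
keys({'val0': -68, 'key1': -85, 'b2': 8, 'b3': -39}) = ['val0', 'key1', 'b2', 'b3']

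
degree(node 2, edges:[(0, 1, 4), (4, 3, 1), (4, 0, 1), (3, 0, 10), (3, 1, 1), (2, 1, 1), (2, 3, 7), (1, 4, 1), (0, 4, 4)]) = 2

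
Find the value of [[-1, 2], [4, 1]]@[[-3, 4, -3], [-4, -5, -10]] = [[-5, -14, -17], [-16, 11, -22]]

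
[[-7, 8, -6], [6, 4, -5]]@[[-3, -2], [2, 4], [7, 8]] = C[0][0] = (-7)*(-3) + (8)*(2) + (-6)*(7) = -5
C[0][1] = (-7)*(-2) + (8)*(4) + (-6)*(8) = -2
C[1][0] = (6)*(-3) + (4)*(2) + (-5)*(7) = -45
C[1][1] = (6)*(-2) + (4)*(4) + (-5)*(8) = -36
= [[-5, -2], [-45, -36]]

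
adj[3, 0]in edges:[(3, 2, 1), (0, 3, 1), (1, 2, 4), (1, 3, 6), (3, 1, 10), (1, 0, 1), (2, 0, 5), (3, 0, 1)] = 1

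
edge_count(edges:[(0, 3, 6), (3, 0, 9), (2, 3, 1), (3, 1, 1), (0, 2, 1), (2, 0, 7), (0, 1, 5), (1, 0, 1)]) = 8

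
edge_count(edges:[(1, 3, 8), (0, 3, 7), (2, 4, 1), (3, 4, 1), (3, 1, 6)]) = 5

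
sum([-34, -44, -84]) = -162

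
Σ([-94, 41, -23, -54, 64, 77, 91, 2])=104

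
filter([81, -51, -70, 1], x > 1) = [81]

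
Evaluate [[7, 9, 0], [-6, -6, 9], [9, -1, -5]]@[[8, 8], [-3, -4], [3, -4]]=[[29, 20], [-3, -60], [60, 96]]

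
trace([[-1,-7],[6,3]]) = 2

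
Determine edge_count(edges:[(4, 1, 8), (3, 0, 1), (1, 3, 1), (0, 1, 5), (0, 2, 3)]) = 5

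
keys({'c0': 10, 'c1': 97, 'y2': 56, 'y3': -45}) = ['c0', 'c1', 'y2', 'y3']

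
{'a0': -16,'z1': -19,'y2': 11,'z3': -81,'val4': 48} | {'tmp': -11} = {'a0': -16, 'z1': -19, 'y2': 11, 'z3': -81, 'val4': 48, 'tmp': -11}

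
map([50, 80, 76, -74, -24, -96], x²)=[2500, 6400, 5776, 5476, 576, 9216]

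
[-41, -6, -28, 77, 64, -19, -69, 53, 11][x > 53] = [77, 64]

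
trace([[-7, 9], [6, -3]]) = diagonal: (-7) + (-3)
= -10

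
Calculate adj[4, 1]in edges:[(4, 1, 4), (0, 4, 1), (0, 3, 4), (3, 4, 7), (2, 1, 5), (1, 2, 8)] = 4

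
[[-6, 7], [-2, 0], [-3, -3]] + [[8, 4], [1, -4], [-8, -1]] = [[2, 11], [-1, -4], [-11, -4]]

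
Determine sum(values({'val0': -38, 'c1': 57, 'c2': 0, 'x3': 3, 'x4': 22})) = 44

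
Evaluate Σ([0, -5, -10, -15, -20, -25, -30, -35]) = 0 + (-5) + (-10) + (-15) + (-20) + (-25) + (-30) + (-35)
= -140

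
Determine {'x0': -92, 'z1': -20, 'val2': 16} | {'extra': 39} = {'x0': -92, 'z1': -20, 'val2': 16, 'extra': 39}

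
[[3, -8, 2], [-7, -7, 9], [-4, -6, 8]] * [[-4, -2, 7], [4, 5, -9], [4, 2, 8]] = C[0][0] = (3)*(-4) + (-8)*(4) + (2)*(4) = -36
C[0][1] = (3)*(-2) + (-8)*(5) + (2)*(2) = -42
C[0][2] = (3)*(7) + (-8)*(-9) + (2)*(8) = 109
C[1][0] = (-7)*(-4) + (-7)*(4) + (9)*(4) = 36
C[1][1] = (-7)*(-2) + (-7)*(5) + (9)*(2) = -3
C[1][2] = (-7)*(7) + (-7)*(-9) + (9)*(8) = 86
... (3 more cells)
= [[-36, -42, 109], [36, -3, 86], [24, -6, 90]]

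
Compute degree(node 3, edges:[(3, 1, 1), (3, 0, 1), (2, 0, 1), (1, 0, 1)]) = 2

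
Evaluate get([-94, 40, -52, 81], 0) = -94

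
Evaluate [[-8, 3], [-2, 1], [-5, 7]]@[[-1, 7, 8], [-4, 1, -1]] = C[0][0] = (-8)*(-1) + (3)*(-4) = -4
C[0][1] = (-8)*(7) + (3)*(1) = -53
C[0][2] = (-8)*(8) + (3)*(-1) = -67
C[1][0] = (-2)*(-1) + (1)*(-4) = -2
C[1][1] = (-2)*(7) + (1)*(1) = -13
C[1][2] = (-2)*(8) + (1)*(-1) = -17
... (3 more cells)
= [[-4, -53, -67], [-2, -13, -17], [-23, -28, -47]]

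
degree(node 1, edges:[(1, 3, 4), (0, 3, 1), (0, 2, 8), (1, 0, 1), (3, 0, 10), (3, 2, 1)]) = 2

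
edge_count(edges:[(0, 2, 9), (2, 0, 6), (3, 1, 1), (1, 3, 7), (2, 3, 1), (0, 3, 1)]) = 6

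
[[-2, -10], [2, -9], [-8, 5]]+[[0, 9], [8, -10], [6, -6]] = [[-2, -1], [10, -19], [-2, -1]]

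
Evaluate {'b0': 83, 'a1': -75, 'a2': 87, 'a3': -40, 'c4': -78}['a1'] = -75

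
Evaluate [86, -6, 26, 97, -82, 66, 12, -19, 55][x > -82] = keep x where x > -82: 86✓, -6✓, 26✓, 97✓, -82✗, 66✓, 12✓, -19✓, 55✓
= [86, -6, 26, 97, 66, 12, -19, 55]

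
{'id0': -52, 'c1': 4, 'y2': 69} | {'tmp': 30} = {'id0': -52, 'c1': 4, 'y2': 69, 'tmp': 30}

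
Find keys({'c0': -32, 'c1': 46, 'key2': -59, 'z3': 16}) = ['c0', 'c1', 'key2', 'z3']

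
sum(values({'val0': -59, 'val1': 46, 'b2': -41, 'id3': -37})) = (-59) + 46 + (-41) + (-37)
= -91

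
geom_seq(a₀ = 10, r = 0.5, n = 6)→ a_0 = 10*0.5^0 = 10.0
a_1 = 10*0.5^1 = 5.0
a_2 = 10*0.5^2 = 2.5
...
= [10.0, 5.0, 2.5, 1.25, 0.625, 0.3125]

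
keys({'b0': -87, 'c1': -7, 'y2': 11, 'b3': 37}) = ['b0', 'c1', 'y2', 'b3']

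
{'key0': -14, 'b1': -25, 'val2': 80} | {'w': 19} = {'key0': -14, 'b1': -25, 'val2': 80, 'w': 19}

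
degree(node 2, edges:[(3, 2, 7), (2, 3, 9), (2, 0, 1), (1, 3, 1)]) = 3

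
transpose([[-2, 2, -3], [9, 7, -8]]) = [[-2, 9], [2, 7], [-3, -8]]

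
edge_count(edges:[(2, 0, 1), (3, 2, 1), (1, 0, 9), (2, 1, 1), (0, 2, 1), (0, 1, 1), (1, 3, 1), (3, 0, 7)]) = 8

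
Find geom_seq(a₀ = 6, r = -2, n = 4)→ [6, -12, 24, -48]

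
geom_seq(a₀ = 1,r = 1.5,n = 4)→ [1.0, 1.5, 2.25, 3.375]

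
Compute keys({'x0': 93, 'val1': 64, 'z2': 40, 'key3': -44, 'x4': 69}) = ['x0', 'val1', 'z2', 'key3', 'x4']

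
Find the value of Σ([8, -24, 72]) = 8 + -24 + 72
= 56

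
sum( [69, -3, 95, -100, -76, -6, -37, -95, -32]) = 69 + (-3) + 95 + (-100) + (-76) + (-6) + (-37) + (-95) + (-32)
= -185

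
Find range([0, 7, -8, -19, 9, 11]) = 30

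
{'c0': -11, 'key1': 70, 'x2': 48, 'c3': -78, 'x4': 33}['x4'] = 33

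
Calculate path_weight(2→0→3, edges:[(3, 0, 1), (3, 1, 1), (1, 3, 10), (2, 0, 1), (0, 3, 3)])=w(2→0)=1 + w(0→3)=3
= 4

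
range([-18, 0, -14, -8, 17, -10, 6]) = 35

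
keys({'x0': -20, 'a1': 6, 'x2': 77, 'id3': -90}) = ['x0', 'a1', 'x2', 'id3']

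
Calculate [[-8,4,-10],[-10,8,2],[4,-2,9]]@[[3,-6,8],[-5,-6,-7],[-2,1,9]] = [[-24, 14, -182], [-74, 14, -118], [4, -3, 127]]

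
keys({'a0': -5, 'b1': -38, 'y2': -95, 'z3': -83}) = ['a0', 'b1', 'y2', 'z3']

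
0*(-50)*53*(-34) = 0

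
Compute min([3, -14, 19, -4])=-14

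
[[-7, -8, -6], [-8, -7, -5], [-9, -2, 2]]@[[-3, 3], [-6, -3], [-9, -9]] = [[123, 57], [111, 42], [21, -39]]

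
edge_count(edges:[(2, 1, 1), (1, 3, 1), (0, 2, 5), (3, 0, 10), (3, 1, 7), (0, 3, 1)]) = 6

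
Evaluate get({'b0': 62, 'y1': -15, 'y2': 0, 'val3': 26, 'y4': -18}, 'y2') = 0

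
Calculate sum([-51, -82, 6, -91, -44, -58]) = -320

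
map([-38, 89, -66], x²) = [1444, 7921, 4356]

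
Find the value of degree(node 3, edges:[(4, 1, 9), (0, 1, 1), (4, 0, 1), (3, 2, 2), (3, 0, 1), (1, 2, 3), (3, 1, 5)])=incident: (3,2), (3,0), (3,1)
= 3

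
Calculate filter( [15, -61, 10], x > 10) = [15]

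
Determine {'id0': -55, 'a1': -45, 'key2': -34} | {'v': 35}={'id0': -55, 'a1': -45, 'key2': -34, 'v': 35}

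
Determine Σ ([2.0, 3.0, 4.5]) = 2.0 + 3.0 + 4.5
= 9.5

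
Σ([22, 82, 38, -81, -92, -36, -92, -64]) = 22 + 82 + 38 + (-81) + (-92) + (-36) + (-92) + (-64)
= -223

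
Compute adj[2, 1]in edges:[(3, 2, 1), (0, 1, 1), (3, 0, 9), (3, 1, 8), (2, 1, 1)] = 1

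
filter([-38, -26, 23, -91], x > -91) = keep x where x > -91: -38✓, -26✓, 23✓, -91✗
= [-38, -26, 23]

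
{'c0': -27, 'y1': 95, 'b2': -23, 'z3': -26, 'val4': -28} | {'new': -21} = {'c0': -27, 'y1': 95, 'b2': -23, 'z3': -26, 'val4': -28, 'new': -21}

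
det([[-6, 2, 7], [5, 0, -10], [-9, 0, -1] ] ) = 190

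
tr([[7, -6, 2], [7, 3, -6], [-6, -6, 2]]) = diagonal: 7 + 3 + 2
= 12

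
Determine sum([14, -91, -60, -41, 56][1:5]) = -136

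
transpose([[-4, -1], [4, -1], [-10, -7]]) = [[-4, 4, -10], [-1, -1, -7]]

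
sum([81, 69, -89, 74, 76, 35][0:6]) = 246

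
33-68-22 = -57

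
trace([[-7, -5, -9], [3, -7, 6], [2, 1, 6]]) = -8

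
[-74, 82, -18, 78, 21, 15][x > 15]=keep x where x > 15: -74✗, 82✓, -18✗, 78✓, 21✓, 15✗
= [82, 78, 21]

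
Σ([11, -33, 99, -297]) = -220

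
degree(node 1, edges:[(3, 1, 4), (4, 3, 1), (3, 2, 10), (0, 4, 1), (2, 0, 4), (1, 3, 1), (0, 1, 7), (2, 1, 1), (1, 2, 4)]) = 5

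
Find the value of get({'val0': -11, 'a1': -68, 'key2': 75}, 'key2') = 75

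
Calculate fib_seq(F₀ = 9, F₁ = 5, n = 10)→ F_2 = F_1 + F_0 = 14
F_3 = F_2 + F_1 = 19
F_4 = F_3 + F_2 = 33
...
= [9, 5, 14, 19, 33, 52, 85, 137, 222, 359]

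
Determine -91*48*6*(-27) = 707616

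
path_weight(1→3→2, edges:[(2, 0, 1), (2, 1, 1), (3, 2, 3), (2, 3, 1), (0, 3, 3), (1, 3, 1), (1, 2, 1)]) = 4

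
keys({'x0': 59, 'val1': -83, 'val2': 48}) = ['x0', 'val1', 'val2']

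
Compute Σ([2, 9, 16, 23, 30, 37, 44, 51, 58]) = 2 + 9 + 16 + 23 + 30 + 37 + 44 + 51 + 58
= 270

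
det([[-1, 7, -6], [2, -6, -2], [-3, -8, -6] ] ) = (1)*(-1)*det([[-6, -2], [-8, -6]]) + (-1)*(7)*det([[2, -2], [-3, -6]]) + (1)*(-6)*det([[2, -6], [-3, -8]])
= -20 + 126 + 204
= 310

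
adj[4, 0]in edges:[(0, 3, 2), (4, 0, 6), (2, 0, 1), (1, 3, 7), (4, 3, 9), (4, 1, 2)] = 6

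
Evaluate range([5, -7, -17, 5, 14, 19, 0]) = 36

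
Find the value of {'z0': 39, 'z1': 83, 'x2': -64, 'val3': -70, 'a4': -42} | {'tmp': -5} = {'z0': 39, 'z1': 83, 'x2': -64, 'val3': -70, 'a4': -42, 'tmp': -5}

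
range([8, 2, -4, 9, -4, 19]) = 23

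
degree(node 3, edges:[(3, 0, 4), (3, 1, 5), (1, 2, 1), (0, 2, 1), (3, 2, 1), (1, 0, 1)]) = 3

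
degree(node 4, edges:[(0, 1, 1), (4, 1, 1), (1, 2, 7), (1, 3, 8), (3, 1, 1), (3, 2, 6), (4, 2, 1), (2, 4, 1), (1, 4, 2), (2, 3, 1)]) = 4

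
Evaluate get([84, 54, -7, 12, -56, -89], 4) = -56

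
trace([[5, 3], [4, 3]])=diagonal: 5 + 3
= 8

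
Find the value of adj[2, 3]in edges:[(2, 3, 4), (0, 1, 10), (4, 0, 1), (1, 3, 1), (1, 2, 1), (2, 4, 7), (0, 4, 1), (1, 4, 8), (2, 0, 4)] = 4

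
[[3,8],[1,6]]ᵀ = [[3, 1], [8, 6]]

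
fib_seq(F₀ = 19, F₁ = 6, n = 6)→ [19, 6, 25, 31, 56, 87]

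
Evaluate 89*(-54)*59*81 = -22967874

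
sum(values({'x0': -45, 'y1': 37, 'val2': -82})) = (-45) + 37 + (-82)
= -90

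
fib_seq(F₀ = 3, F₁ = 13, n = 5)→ [3, 13, 16, 29, 45]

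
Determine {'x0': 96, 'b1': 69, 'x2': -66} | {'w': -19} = {'x0': 96, 'b1': 69, 'x2': -66, 'w': -19}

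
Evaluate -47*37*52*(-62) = 5606536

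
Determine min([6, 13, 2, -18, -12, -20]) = -20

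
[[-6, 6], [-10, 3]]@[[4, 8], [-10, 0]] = C[0][0] = (-6)*(4) + (6)*(-10) = -84
C[0][1] = (-6)*(8) + (6)*(0) = -48
C[1][0] = (-10)*(4) + (3)*(-10) = -70
C[1][1] = (-10)*(8) + (3)*(0) = -80
= [[-84, -48], [-70, -80]]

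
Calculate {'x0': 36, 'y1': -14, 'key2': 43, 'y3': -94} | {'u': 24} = {'x0': 36, 'y1': -14, 'key2': 43, 'y3': -94, 'u': 24}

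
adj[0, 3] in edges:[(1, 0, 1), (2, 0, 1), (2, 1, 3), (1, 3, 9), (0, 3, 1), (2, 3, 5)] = 1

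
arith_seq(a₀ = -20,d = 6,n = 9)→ [-20, -14, -8, -2, 4, 10, 16, 22, 28]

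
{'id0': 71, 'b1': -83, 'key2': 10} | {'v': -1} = {'id0': 71, 'b1': -83, 'key2': 10, 'v': -1}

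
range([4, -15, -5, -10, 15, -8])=30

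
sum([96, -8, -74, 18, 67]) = 99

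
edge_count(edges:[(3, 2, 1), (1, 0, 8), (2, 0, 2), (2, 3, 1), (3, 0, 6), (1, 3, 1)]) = 6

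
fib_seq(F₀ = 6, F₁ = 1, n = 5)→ F_2 = F_1 + F_0 = 7
F_3 = F_2 + F_1 = 8
F_4 = F_3 + F_2 = 15
= [6, 1, 7, 8, 15]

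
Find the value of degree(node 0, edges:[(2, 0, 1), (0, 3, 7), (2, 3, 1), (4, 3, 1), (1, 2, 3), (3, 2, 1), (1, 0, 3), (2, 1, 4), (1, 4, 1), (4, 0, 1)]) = 4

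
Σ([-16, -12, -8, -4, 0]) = -40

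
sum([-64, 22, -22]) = (-64) + 22 + (-22)
= -64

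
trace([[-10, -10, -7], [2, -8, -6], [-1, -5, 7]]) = -11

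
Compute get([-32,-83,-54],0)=-32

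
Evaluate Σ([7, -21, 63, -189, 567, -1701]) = -1274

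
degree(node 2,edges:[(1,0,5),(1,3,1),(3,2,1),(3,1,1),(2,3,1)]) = 2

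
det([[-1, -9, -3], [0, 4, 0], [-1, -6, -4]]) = (1)*(-1)*det([[4, 0], [-6, -4]]) + (-1)*(-9)*det([[0, 0], [-1, -4]]) + (1)*(-3)*det([[0, 4], [-1, -6]])
= 16 + 0 + -12
= 4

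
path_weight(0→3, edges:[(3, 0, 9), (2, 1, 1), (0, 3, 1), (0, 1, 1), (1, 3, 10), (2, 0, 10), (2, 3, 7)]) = w(0→3)=1
= 1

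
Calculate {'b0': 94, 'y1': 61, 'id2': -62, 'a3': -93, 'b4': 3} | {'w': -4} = {'b0': 94, 'y1': 61, 'id2': -62, 'a3': -93, 'b4': 3, 'w': -4}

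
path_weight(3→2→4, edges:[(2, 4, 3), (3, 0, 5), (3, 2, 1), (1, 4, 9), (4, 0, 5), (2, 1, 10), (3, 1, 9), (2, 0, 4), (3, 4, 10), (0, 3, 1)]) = 4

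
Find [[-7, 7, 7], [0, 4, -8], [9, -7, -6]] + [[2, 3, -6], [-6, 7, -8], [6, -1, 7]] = [[-5, 10, 1], [-6, 11, -16], [15, -8, 1]]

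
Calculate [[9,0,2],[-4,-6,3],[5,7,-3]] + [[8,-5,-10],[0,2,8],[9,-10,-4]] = [[17, -5, -8], [-4, -4, 11], [14, -3, -7]]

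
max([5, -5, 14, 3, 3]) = 14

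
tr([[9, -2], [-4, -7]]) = diagonal: 9 + (-7)
= 2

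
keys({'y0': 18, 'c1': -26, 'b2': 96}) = ['y0', 'c1', 'b2']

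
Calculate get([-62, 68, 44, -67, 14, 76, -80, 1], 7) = 1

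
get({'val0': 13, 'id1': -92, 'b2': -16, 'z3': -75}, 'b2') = -16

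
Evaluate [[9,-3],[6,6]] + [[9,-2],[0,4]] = [[18, -5], [6, 10]]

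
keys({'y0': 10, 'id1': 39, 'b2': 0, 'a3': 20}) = ['y0', 'id1', 'b2', 'a3']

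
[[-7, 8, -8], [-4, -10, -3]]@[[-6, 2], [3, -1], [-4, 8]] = C[0][0] = (-7)*(-6) + (8)*(3) + (-8)*(-4) = 98
C[0][1] = (-7)*(2) + (8)*(-1) + (-8)*(8) = -86
C[1][0] = (-4)*(-6) + (-10)*(3) + (-3)*(-4) = 6
C[1][1] = (-4)*(2) + (-10)*(-1) + (-3)*(8) = -22
= [[98, -86], [6, -22]]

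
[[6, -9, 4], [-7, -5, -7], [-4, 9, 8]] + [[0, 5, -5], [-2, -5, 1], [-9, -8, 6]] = [[6, -4, -1], [-9, -10, -6], [-13, 1, 14]]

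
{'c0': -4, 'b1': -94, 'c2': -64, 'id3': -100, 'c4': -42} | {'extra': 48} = {'c0': -4, 'b1': -94, 'c2': -64, 'id3': -100, 'c4': -42, 'extra': 48}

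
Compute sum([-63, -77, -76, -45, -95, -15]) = (-63) + (-77) + (-76) + (-45) + (-95) + (-15)
= -371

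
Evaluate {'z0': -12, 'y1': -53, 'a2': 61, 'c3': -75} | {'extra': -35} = {'z0': -12, 'y1': -53, 'a2': 61, 'c3': -75, 'extra': -35}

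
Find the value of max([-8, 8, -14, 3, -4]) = 8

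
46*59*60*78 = 12701520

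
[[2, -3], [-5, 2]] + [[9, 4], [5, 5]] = [[11, 1], [0, 7]]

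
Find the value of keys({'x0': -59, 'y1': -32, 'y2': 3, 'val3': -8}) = ['x0', 'y1', 'y2', 'val3']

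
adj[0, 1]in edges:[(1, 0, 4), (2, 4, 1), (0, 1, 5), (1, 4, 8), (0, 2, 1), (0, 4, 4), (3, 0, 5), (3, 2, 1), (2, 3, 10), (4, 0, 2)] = 5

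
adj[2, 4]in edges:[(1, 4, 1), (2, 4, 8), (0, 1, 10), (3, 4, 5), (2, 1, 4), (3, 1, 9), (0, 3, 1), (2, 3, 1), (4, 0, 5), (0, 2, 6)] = 8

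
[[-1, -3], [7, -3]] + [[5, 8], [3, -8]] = [[4, 5], [10, -11]]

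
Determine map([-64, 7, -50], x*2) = -64*2=-128, 7*2=14, -50*2=-100
= [-128, 14, -100]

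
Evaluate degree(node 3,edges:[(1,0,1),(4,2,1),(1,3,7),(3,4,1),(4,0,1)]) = incident: (1,3), (3,4)
= 2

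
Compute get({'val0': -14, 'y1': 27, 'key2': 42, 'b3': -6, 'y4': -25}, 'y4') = -25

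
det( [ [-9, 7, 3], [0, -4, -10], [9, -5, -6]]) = -288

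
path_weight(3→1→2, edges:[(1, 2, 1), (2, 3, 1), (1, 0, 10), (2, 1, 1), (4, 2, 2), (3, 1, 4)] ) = 5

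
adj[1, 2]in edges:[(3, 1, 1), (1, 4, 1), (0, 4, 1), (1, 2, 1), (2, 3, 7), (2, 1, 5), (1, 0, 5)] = 1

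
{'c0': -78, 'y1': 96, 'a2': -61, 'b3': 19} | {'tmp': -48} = {'c0': -78, 'y1': 96, 'a2': -61, 'b3': 19, 'tmp': -48}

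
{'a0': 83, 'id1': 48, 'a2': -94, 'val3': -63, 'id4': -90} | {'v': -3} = {'a0': 83, 'id1': 48, 'a2': -94, 'val3': -63, 'id4': -90, 'v': -3}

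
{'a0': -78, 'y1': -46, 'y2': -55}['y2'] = -55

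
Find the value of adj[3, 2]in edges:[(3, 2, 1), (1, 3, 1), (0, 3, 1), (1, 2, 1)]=1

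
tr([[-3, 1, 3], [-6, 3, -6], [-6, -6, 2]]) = 2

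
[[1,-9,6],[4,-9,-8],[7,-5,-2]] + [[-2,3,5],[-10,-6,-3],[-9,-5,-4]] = [[-1, -6, 11], [-6, -15, -11], [-2, -10, -6]]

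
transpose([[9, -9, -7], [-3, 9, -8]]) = [[9, -3], [-9, 9], [-7, -8]]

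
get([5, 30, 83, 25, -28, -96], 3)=25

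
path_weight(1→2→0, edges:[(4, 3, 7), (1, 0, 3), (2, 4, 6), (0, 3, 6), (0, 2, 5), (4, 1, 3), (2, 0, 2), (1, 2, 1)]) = 3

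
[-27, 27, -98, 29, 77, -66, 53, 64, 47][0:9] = [-27, 27, -98, 29, 77, -66, 53, 64, 47]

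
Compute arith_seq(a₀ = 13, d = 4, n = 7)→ [13, 17, 21, 25, 29, 33, 37]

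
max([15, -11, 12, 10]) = 15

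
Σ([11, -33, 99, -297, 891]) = 11 + -33 + 99 + -297 + 891
= 671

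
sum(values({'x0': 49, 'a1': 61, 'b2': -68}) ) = 49 + 61 + (-68)
= 42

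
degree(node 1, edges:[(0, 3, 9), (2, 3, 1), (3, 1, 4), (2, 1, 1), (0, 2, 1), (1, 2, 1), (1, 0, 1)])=4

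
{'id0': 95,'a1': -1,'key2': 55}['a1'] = -1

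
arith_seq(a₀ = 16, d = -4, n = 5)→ a_0 = 16 + 0*-4 = 16
a_1 = 16 + 1*-4 = 12
a_2 = 16 + 2*-4 = 8
...
= [16, 12, 8, 4, 0]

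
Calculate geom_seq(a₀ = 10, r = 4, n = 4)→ [10, 40, 160, 640]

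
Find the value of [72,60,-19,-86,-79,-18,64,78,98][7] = 78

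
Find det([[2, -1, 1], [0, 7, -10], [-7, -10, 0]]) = -221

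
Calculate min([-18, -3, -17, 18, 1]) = -18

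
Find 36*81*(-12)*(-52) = 1819584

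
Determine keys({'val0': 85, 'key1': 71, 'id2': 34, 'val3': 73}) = ['val0', 'key1', 'id2', 'val3']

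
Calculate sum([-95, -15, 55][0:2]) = slice → [-95, -15]
(-95) + (-15)
= -110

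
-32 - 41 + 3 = -70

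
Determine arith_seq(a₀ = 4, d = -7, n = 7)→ a_0 = 4 + 0*-7 = 4
a_1 = 4 + 1*-7 = -3
a_2 = 4 + 2*-7 = -10
...
= [4, -3, -10, -17, -24, -31, -38]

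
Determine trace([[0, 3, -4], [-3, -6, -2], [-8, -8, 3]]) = diagonal: 0 + (-6) + 3
= -3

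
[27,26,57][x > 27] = keep x where x > 27: 27✗, 26✗, 57✓
= [57]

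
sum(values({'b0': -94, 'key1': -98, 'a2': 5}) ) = -187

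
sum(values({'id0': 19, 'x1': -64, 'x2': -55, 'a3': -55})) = -155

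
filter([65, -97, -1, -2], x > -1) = keep x where x > -1: 65✓, -97✗, -1✗, -2✗
= [65]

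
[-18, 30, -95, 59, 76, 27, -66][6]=-66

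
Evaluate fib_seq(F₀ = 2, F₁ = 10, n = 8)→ [2, 10, 12, 22, 34, 56, 90, 146]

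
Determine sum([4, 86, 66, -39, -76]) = 41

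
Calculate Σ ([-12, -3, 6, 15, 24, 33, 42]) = (-12) + (-3) + 6 + 15 + 24 + 33 + 42
= 105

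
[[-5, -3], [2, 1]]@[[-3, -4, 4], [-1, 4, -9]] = [[18, 8, 7], [-7, -4, -1]]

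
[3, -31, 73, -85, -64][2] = 73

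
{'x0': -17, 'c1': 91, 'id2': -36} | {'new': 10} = {'x0': -17, 'c1': 91, 'id2': -36, 'new': 10}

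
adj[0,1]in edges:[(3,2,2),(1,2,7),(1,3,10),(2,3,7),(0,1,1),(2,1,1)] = 1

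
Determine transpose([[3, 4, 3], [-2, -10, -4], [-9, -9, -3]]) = [[3, -2, -9], [4, -10, -9], [3, -4, -3]]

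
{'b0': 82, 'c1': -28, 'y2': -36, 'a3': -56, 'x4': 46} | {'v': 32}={'b0': 82, 'c1': -28, 'y2': -36, 'a3': -56, 'x4': 46, 'v': 32}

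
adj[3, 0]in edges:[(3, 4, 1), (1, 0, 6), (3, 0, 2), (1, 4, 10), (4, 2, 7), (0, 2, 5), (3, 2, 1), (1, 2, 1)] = 2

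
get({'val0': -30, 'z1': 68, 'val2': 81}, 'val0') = -30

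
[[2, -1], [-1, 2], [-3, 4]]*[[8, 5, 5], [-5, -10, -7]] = C[0][0] = (2)*(8) + (-1)*(-5) = 21
C[0][1] = (2)*(5) + (-1)*(-10) = 20
C[0][2] = (2)*(5) + (-1)*(-7) = 17
C[1][0] = (-1)*(8) + (2)*(-5) = -18
C[1][1] = (-1)*(5) + (2)*(-10) = -25
C[1][2] = (-1)*(5) + (2)*(-7) = -19
... (3 more cells)
= [[21, 20, 17], [-18, -25, -19], [-44, -55, -43]]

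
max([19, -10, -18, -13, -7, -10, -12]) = 19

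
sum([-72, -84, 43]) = -113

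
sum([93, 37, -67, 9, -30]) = 42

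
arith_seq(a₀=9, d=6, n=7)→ [9, 15, 21, 27, 33, 39, 45]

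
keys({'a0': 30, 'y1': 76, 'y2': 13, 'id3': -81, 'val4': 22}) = ['a0', 'y1', 'y2', 'id3', 'val4']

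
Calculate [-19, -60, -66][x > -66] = keep x where x > -66: -19✓, -60✓, -66✗
= [-19, -60]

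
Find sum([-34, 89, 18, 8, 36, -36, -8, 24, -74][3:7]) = slice → [8, 36, -36, -8]
8 + 36 + (-36) + (-8)
= 0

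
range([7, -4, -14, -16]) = 23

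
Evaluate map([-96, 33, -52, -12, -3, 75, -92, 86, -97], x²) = (-96)²=9216, (33)²=1089, (-52)²=2704, (-12)²=144, (-3)²=9, (75)²=5625, (-92)²=8464, (86)²=7396, (-97)²=9409
= [9216, 1089, 2704, 144, 9, 5625, 8464, 7396, 9409]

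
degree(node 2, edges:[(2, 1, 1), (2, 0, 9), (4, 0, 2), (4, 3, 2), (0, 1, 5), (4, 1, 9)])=2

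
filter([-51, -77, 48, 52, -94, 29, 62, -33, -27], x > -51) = [48, 52, 29, 62, -33, -27]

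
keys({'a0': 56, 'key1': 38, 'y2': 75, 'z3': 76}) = ['a0', 'key1', 'y2', 'z3']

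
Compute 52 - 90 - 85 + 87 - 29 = -65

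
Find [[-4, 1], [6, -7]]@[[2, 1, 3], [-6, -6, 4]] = C[0][0] = (-4)*(2) + (1)*(-6) = -14
C[0][1] = (-4)*(1) + (1)*(-6) = -10
C[0][2] = (-4)*(3) + (1)*(4) = -8
C[1][0] = (6)*(2) + (-7)*(-6) = 54
C[1][1] = (6)*(1) + (-7)*(-6) = 48
C[1][2] = (6)*(3) + (-7)*(4) = -10
= [[-14, -10, -8], [54, 48, -10]]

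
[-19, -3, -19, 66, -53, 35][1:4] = [-3, -19, 66]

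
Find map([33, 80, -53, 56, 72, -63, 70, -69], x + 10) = 33+10=43, 80+10=90, -53+10=-43, 56+10=66, 72+10=82, -63+10=-53, 70+10=80, -69+10=-59
= [43, 90, -43, 66, 82, -53, 80, -59]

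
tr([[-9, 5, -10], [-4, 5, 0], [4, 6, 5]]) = 1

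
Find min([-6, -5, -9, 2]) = -9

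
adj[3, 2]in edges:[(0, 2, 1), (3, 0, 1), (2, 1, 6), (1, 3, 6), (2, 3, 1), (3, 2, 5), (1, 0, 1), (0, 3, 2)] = 5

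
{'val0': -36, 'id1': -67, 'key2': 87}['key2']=87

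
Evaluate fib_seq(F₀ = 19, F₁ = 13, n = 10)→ F_2 = F_1 + F_0 = 32
F_3 = F_2 + F_1 = 45
F_4 = F_3 + F_2 = 77
...
= [19, 13, 32, 45, 77, 122, 199, 321, 520, 841]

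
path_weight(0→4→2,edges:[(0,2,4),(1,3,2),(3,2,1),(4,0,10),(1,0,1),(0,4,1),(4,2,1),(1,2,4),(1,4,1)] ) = w(0→4)=1 + w(4→2)=1
= 2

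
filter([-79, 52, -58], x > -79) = keep x where x > -79: -79✗, 52✓, -58✓
= [52, -58]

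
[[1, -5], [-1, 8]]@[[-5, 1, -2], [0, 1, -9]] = [[-5, -4, 43], [5, 7, -70]]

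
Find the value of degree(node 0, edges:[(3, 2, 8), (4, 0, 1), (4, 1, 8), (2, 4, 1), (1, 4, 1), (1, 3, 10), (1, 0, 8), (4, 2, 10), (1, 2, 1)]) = incident: (4,0), (1,0)
= 2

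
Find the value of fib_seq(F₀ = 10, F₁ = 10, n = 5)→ F_2 = F_1 + F_0 = 20
F_3 = F_2 + F_1 = 30
F_4 = F_3 + F_2 = 50
= [10, 10, 20, 30, 50]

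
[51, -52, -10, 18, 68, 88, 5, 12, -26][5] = 88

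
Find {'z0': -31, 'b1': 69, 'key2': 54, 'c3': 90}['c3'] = 90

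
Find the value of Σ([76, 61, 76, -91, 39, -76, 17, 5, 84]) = 191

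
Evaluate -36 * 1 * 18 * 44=-28512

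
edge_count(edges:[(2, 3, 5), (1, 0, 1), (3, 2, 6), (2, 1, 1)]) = 4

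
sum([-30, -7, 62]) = 25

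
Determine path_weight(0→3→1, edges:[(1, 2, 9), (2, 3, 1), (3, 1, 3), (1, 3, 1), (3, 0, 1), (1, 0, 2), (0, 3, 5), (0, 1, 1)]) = w(0→3)=5 + w(3→1)=3
= 8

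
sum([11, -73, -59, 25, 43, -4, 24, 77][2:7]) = 29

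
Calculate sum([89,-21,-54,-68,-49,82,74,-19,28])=62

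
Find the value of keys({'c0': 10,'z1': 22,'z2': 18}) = ['c0', 'z1', 'z2']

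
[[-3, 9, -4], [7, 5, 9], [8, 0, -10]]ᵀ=[[-3, 7, 8], [9, 5, 0], [-4, 9, -10]]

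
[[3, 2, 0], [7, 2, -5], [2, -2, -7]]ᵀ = [[3, 7, 2], [2, 2, -2], [0, -5, -7]]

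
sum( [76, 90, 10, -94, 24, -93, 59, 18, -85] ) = 76 + 90 + 10 + (-94) + 24 + (-93) + 59 + 18 + (-85)
= 5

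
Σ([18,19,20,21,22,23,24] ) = 18 + 19 + 20 + 21 + 22 + 23 + 24
= 147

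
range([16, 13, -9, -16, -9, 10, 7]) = 32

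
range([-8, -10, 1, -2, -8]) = 11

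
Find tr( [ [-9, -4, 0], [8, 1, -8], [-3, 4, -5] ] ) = -13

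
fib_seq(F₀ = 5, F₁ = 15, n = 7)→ [5, 15, 20, 35, 55, 90, 145]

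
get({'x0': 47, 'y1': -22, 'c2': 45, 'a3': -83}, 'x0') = 47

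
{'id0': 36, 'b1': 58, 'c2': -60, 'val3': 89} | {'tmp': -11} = {'id0': 36, 'b1': 58, 'c2': -60, 'val3': 89, 'tmp': -11}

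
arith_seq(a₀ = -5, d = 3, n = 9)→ a_0 = -5 + 0*3 = -5
a_1 = -5 + 1*3 = -2
a_2 = -5 + 2*3 = 1
...
= [-5, -2, 1, 4, 7, 10, 13, 16, 19]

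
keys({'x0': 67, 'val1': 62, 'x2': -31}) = ['x0', 'val1', 'x2']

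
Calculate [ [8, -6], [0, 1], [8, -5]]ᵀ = [[8, 0, 8], [-6, 1, -5]]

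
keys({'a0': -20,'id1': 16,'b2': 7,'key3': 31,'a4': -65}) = ['a0', 'id1', 'b2', 'key3', 'a4']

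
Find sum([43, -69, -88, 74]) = -40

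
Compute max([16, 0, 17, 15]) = 17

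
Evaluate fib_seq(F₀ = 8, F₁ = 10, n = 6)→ [8, 10, 18, 28, 46, 74]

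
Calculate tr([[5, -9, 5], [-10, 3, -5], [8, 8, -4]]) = 4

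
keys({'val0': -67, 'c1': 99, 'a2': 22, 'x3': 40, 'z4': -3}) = ['val0', 'c1', 'a2', 'x3', 'z4']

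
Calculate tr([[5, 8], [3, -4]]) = 1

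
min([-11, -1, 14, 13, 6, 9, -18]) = -18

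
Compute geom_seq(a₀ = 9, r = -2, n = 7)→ a_0 = 9*(-2)^0 = 9
a_1 = 9*(-2)^1 = -18
a_2 = 9*(-2)^2 = 36
...
= [9, -18, 36, -72, 144, -288, 576]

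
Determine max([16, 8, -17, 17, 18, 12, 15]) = 18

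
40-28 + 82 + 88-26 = 156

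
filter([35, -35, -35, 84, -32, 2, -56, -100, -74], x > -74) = [35, -35, -35, 84, -32, 2, -56]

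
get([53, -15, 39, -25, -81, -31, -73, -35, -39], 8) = -39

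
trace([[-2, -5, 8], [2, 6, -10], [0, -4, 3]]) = diagonal: (-2) + 6 + 3
= 7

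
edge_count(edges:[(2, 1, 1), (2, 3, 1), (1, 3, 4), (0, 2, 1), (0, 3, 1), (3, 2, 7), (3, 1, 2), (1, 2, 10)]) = 8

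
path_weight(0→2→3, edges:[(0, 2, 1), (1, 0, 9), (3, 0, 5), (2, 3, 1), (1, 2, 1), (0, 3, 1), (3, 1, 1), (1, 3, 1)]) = w(0→2)=1 + w(2→3)=1
= 2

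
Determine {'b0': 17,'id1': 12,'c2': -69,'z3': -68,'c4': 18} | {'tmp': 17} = {'b0': 17, 'id1': 12, 'c2': -69, 'z3': -68, 'c4': 18, 'tmp': 17}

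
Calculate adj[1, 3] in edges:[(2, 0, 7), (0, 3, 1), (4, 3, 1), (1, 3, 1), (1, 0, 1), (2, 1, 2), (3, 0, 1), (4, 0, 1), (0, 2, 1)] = 1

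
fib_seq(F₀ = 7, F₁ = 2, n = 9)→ F_2 = F_1 + F_0 = 9
F_3 = F_2 + F_1 = 11
F_4 = F_3 + F_2 = 20
...
= [7, 2, 9, 11, 20, 31, 51, 82, 133]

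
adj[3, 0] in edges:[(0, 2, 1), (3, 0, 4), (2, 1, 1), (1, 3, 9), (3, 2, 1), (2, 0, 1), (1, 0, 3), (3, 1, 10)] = 4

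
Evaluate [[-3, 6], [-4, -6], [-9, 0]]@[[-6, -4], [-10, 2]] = C[0][0] = (-3)*(-6) + (6)*(-10) = -42
C[0][1] = (-3)*(-4) + (6)*(2) = 24
C[1][0] = (-4)*(-6) + (-6)*(-10) = 84
C[1][1] = (-4)*(-4) + (-6)*(2) = 4
C[2][0] = (-9)*(-6) + (0)*(-10) = 54
C[2][1] = (-9)*(-4) + (0)*(2) = 36
= [[-42, 24], [84, 4], [54, 36]]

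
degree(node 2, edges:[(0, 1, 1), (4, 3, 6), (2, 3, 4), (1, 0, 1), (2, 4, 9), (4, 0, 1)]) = 2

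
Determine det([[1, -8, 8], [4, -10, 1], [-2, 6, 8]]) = 218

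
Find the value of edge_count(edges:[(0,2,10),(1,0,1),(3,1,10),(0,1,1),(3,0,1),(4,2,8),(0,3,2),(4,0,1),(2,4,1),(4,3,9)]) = 10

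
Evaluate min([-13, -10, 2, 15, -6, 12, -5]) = -13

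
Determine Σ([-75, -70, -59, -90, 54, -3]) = -243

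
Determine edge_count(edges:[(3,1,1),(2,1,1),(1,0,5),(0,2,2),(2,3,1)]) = 5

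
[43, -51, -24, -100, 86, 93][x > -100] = [43, -51, -24, 86, 93]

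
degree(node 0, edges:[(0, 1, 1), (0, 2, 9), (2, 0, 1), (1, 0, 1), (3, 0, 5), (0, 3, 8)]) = incident: (0,1), (0,2), (2,0), (1,0), (3,0), (0,3)
= 6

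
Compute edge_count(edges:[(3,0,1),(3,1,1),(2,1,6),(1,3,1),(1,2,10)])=5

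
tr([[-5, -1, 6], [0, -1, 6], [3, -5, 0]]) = -6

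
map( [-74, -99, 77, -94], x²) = (-74)²=5476, (-99)²=9801, (77)²=5929, (-94)²=8836
= [5476, 9801, 5929, 8836]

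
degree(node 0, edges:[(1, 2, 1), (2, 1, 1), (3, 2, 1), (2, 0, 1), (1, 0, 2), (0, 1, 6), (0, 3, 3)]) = 4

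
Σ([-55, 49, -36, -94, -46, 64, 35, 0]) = -83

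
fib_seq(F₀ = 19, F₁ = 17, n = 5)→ F_2 = F_1 + F_0 = 36
F_3 = F_2 + F_1 = 53
F_4 = F_3 + F_2 = 89
= [19, 17, 36, 53, 89]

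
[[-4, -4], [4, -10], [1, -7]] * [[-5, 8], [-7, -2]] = [[48, -24], [50, 52], [44, 22]]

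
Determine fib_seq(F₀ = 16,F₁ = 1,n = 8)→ F_2 = F_1 + F_0 = 17
F_3 = F_2 + F_1 = 18
F_4 = F_3 + F_2 = 35
...
= [16, 1, 17, 18, 35, 53, 88, 141]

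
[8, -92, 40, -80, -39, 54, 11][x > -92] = [8, 40, -80, -39, 54, 11]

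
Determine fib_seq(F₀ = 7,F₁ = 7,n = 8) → F_2 = F_1 + F_0 = 14
F_3 = F_2 + F_1 = 21
F_4 = F_3 + F_2 = 35
...
= [7, 7, 14, 21, 35, 56, 91, 147]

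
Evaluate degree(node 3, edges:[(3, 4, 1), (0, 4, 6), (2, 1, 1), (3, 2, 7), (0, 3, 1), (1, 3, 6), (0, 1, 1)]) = 4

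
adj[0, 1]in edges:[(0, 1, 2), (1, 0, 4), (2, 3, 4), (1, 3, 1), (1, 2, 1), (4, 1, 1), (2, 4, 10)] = 2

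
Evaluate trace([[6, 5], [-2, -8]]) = diagonal: 6 + (-8)
= -2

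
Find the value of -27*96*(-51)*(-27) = -3569184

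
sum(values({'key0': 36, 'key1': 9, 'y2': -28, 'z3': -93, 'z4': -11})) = 36 + 9 + (-28) + (-93) + (-11)
= -87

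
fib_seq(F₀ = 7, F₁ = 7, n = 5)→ [7, 7, 14, 21, 35]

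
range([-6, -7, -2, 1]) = 8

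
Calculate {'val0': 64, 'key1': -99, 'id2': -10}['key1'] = -99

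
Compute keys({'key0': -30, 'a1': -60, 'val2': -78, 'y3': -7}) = ['key0', 'a1', 'val2', 'y3']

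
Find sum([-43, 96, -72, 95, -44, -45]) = -13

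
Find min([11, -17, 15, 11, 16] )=-17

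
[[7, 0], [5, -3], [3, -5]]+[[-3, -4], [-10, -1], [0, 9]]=[[4, -4], [-5, -4], [3, 4]]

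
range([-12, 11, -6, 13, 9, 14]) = 26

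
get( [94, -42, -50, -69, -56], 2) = -50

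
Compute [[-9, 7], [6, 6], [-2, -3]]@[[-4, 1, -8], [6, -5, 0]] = C[0][0] = (-9)*(-4) + (7)*(6) = 78
C[0][1] = (-9)*(1) + (7)*(-5) = -44
C[0][2] = (-9)*(-8) + (7)*(0) = 72
C[1][0] = (6)*(-4) + (6)*(6) = 12
C[1][1] = (6)*(1) + (6)*(-5) = -24
C[1][2] = (6)*(-8) + (6)*(0) = -48
... (3 more cells)
= [[78, -44, 72], [12, -24, -48], [-10, 13, 16]]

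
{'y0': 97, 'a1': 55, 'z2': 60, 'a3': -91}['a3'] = -91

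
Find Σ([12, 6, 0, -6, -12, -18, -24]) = -42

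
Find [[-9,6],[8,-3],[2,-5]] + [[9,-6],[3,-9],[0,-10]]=[[0, 0], [11, -12], [2, -15]]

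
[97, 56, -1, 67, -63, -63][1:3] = [56, -1]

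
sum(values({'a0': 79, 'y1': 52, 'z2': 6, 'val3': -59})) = 78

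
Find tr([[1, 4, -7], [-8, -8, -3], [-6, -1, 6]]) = -1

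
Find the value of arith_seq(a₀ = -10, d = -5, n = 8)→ a_0 = -10 + 0*-5 = -10
a_1 = -10 + 1*-5 = -15
a_2 = -10 + 2*-5 = -20
...
= [-10, -15, -20, -25, -30, -35, -40, -45]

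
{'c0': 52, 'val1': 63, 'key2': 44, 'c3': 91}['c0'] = 52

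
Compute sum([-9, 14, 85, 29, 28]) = (-9) + 14 + 85 + 29 + 28
= 147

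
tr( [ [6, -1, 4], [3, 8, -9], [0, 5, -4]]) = 10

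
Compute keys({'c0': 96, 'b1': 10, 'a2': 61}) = ['c0', 'b1', 'a2']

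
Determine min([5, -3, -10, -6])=-10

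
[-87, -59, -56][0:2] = [-87, -59]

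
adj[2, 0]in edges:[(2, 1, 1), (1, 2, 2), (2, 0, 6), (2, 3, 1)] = 6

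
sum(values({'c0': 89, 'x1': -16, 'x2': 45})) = 118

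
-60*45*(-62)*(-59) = -9876600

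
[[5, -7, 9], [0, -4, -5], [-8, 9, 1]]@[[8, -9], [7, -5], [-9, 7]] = C[0][0] = (5)*(8) + (-7)*(7) + (9)*(-9) = -90
C[0][1] = (5)*(-9) + (-7)*(-5) + (9)*(7) = 53
C[1][0] = (0)*(8) + (-4)*(7) + (-5)*(-9) = 17
C[1][1] = (0)*(-9) + (-4)*(-5) + (-5)*(7) = -15
C[2][0] = (-8)*(8) + (9)*(7) + (1)*(-9) = -10
C[2][1] = (-8)*(-9) + (9)*(-5) + (1)*(7) = 34
= [[-90, 53], [17, -15], [-10, 34]]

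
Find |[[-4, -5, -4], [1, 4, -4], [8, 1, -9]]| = (1)*(-4)*det([[4, -4], [1, -9]]) + (-1)*(-5)*det([[1, -4], [8, -9]]) + (1)*(-4)*det([[1, 4], [8, 1]])
= 128 + 115 + 124
= 367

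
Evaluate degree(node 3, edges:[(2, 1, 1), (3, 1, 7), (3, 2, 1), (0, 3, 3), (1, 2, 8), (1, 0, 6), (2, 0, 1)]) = 3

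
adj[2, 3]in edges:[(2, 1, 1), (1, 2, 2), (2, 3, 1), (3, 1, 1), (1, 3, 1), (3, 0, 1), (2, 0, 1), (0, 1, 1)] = 1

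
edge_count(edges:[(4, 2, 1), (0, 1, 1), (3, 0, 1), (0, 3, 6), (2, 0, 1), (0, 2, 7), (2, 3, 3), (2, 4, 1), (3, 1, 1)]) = 9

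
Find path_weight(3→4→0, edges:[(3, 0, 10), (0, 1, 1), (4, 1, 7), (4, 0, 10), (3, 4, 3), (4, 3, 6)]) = w(3→4)=3 + w(4→0)=10
= 13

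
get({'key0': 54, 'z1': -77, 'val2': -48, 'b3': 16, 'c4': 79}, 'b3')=16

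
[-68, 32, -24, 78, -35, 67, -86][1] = 32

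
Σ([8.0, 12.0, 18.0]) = 38.0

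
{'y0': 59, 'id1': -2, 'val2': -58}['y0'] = 59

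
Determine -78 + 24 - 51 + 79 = -26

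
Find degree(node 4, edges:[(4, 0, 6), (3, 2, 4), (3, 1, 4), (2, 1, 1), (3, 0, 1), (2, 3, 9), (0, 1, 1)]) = incident: (4,0)
= 1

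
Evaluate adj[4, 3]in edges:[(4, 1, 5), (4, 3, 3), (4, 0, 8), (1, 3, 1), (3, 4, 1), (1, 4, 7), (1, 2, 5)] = 3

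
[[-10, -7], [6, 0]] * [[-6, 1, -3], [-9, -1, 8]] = [[123, -3, -26], [-36, 6, -18]]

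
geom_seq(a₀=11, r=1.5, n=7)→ [11.0, 16.5, 24.75, 37.125, 55.6875, 83.53125, 125.296875]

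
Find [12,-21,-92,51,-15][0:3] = [12, -21, -92]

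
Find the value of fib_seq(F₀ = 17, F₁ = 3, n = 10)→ [17, 3, 20, 23, 43, 66, 109, 175, 284, 459]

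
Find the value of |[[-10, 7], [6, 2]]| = -62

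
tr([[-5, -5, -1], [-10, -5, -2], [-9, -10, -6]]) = -16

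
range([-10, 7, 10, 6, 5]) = 20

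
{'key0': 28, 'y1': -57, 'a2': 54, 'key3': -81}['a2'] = 54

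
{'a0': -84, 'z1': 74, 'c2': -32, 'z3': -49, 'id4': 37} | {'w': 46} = {'a0': -84, 'z1': 74, 'c2': -32, 'z3': -49, 'id4': 37, 'w': 46}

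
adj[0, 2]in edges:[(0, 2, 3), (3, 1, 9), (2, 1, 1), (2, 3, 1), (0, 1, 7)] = 3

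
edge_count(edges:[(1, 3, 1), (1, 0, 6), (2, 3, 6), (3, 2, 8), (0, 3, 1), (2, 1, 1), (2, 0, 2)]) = 7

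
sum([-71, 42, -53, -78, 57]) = -103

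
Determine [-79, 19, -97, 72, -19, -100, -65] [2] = -97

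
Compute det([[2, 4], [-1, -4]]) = (2)*(-4) - (4)*(-1)
= -4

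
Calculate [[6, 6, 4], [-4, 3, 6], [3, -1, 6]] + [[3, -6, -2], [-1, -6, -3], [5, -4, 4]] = [[9, 0, 2], [-5, -3, 3], [8, -5, 10]]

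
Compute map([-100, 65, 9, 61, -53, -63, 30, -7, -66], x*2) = [-200, 130, 18, 122, -106, -126, 60, -14, -132]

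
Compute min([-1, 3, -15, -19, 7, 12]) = -19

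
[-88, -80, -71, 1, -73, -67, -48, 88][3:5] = [1, -73]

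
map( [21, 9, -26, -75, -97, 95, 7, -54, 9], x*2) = [42, 18, -52, -150, -194, 190, 14, -108, 18]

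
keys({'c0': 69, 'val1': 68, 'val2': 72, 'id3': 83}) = ['c0', 'val1', 'val2', 'id3']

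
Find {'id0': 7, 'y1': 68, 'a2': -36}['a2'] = -36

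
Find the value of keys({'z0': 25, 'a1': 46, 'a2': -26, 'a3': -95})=['z0', 'a1', 'a2', 'a3']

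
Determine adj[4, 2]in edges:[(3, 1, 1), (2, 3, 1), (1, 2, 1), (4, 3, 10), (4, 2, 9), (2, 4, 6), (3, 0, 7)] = 9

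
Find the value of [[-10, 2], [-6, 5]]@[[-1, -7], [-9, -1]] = C[0][0] = (-10)*(-1) + (2)*(-9) = -8
C[0][1] = (-10)*(-7) + (2)*(-1) = 68
C[1][0] = (-6)*(-1) + (5)*(-9) = -39
C[1][1] = (-6)*(-7) + (5)*(-1) = 37
= [[-8, 68], [-39, 37]]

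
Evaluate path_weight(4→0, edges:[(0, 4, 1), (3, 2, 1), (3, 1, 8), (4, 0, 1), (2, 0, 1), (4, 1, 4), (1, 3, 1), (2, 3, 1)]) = 1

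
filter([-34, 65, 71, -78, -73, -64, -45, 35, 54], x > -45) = [-34, 65, 71, 35, 54]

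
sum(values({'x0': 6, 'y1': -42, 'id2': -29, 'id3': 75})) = 6 + (-42) + (-29) + 75
= 10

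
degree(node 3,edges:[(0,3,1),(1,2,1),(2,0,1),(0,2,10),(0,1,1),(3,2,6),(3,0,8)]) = incident: (0,3), (3,2), (3,0)
= 3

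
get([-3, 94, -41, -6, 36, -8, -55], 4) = 36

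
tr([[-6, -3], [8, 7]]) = 1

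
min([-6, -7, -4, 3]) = -7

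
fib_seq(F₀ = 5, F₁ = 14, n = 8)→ F_2 = F_1 + F_0 = 19
F_3 = F_2 + F_1 = 33
F_4 = F_3 + F_2 = 52
...
= [5, 14, 19, 33, 52, 85, 137, 222]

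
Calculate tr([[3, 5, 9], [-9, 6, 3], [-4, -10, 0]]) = 9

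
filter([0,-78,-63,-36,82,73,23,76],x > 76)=keep x where x > 76: 0✗, -78✗, -63✗, -36✗, 82✓, 73✗, 23✗, 76✗
= [82]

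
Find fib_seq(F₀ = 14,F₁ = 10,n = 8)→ [14, 10, 24, 34, 58, 92, 150, 242]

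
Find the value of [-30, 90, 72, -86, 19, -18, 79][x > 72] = [90, 79]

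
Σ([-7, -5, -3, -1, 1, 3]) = -12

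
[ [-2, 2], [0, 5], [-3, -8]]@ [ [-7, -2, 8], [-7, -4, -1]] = [[0, -4, -18], [-35, -20, -5], [77, 38, -16]]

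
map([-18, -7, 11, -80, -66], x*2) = -18*2=-36, -7*2=-14, 11*2=22, -80*2=-160, -66*2=-132
= [-36, -14, 22, -160, -132]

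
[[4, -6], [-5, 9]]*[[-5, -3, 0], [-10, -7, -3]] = [[40, 30, 18], [-65, -48, -27]]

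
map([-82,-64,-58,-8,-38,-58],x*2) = [-164, -128, -116, -16, -76, -116]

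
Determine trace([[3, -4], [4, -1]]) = 2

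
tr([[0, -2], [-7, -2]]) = diagonal: 0 + (-2)
= -2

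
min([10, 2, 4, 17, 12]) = 2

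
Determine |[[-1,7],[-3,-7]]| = (-1)*(-7) - (7)*(-3)
= 28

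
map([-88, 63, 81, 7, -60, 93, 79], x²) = [7744, 3969, 6561, 49, 3600, 8649, 6241]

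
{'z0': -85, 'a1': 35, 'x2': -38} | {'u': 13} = {'z0': -85, 'a1': 35, 'x2': -38, 'u': 13}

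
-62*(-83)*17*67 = 5861294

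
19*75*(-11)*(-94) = 1473450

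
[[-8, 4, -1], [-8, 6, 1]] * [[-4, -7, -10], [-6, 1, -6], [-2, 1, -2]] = C[0][0] = (-8)*(-4) + (4)*(-6) + (-1)*(-2) = 10
C[0][1] = (-8)*(-7) + (4)*(1) + (-1)*(1) = 59
C[0][2] = (-8)*(-10) + (4)*(-6) + (-1)*(-2) = 58
C[1][0] = (-8)*(-4) + (6)*(-6) + (1)*(-2) = -6
C[1][1] = (-8)*(-7) + (6)*(1) + (1)*(1) = 63
C[1][2] = (-8)*(-10) + (6)*(-6) + (1)*(-2) = 42
= [[10, 59, 58], [-6, 63, 42]]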